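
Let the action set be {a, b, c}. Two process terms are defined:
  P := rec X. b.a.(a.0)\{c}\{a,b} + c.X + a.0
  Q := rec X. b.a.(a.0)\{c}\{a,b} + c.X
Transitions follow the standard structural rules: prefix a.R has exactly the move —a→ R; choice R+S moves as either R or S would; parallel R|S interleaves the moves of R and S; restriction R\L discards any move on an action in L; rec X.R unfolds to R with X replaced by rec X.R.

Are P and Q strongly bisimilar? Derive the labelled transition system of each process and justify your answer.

P ≁ Q

LTS(P): 4 reachable states
  m0 = rec X. b.a.(a.0)\{c}\{a,b} + c.X + a.0 ⊢ --a--▸ m1, --b--▸ m2, --c--▸ m0
  m1 = 0 ⊢ deadlocked
  m2 = a.(a.0)\{c}\{a,b} ⊢ --a--▸ m3
  m3 = (a.0)\{c}\{a,b} ⊢ deadlocked
LTS(Q): 3 reachable states
  n0 = rec X. b.a.(a.0)\{c}\{a,b} + c.X ⊢ --b--▸ n1, --c--▸ n0
  n1 = a.(a.0)\{c}\{a,b} ⊢ --a--▸ n2
  n2 = (a.0)\{c}\{a,b} ⊢ deadlocked
Coarsest stable partition (strong bisimilarity classes):
  B0 = {m0}
  B1 = {m1, m3, n2}
  B2 = {m2, n1}
  B3 = {n0}
m0 ∈ B0, n0 ∈ B3 → different blocks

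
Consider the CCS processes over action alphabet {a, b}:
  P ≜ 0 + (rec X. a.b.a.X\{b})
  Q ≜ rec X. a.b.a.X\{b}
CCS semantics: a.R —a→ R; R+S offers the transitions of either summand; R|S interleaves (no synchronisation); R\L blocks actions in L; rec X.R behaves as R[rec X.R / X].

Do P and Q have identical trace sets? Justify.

trace-equivalent

Reachable graph of P (5 states):
  s0 = 0 + (rec X. a.b.a.X\{b}) has moves =a=> s1
  s1 = b.a.(rec X. a.b.a.X\{b})\{b} has moves =b=> s2
  s2 = a.(rec X. a.b.a.X\{b})\{b} has moves =a=> s3
  s3 = (rec X. a.b.a.X\{b})\{b} has moves =a=> s4
  s4 = (b.a.(rec X. a.b.a.X\{b})\{b})\{b} has moves (no moves)
Reachable graph of Q (5 states):
  t0 = rec X. a.b.a.X\{b} has moves =a=> t1
  t1 = b.a.(rec X. a.b.a.X\{b})\{b} has moves =b=> t2
  t2 = a.(rec X. a.b.a.X\{b})\{b} has moves =a=> t3
  t3 = (rec X. a.b.a.X\{b})\{b} has moves =a=> t4
  t4 = (b.a.(rec X. a.b.a.X\{b})\{b})\{b} has moves (no moves)
Partition-refinement fixed point:
  B0 = {s0, t0}
  B1 = {s1, t1}
  B2 = {s2, t2}
  B3 = {s3, t3}
  B4 = {s4, t4}
s0 ∈ B0, t0 ∈ B0 → same block
Bisimilar ⇒ trace-equivalent.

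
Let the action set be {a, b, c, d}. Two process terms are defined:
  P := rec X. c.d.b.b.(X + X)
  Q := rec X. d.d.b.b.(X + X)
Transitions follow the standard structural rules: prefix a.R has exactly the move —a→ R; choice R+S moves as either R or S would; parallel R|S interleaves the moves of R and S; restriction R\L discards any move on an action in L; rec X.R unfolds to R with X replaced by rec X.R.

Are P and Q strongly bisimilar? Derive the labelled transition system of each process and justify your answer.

P's transition system — 5 states:
  s0 = rec X. c.d.b.b.(X + X) :: ··c··> s1
  s1 = d.b.b.((rec X. c.d.b.b.(X + X)) + (rec X. c.d.b.b.(X + X))) :: ··d··> s2
  s2 = b.b.((rec X. c.d.b.b.(X + X)) + (rec X. c.d.b.b.(X + X))) :: ··b··> s3
  s3 = b.((rec X. c.d.b.b.(X + X)) + (rec X. c.d.b.b.(X + X))) :: ··b··> s4
  s4 = (rec X. c.d.b.b.(X + X)) + (rec X. c.d.b.b.(X + X)) :: ··c··> s1
Q's transition system — 5 states:
  t0 = rec X. d.d.b.b.(X + X) :: ··d··> t1
  t1 = d.b.b.((rec X. d.d.b.b.(X + X)) + (rec X. d.d.b.b.(X + X))) :: ··d··> t2
  t2 = b.b.((rec X. d.d.b.b.(X + X)) + (rec X. d.d.b.b.(X + X))) :: ··b··> t3
  t3 = b.((rec X. d.d.b.b.(X + X)) + (rec X. d.d.b.b.(X + X))) :: ··b··> t4
  t4 = (rec X. d.d.b.b.(X + X)) + (rec X. d.d.b.b.(X + X)) :: ··d··> t1
Bisimilarity quotient blocks:
  B0 = {s0, s4}
  B1 = {s1}
  B2 = {s2}
  B3 = {s3}
  B4 = {t0, t4}
  B5 = {t1}
  B6 = {t2}
  B7 = {t3}
s0 ∈ B0, t0 ∈ B4 → different blocks

not bisimilar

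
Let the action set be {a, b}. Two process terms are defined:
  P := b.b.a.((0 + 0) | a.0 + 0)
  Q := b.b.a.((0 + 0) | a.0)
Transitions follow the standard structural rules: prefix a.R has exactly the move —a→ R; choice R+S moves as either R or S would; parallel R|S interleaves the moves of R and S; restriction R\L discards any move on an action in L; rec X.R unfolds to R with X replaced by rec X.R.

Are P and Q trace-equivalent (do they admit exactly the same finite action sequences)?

LTS(P): 5 reachable states
  p0 = b.b.a.((0 + 0) | a.0 + 0) ⊢ --b--▸ p1
  p1 = b.a.((0 + 0) | a.0 + 0) ⊢ --b--▸ p2
  p2 = a.((0 + 0) | a.0 + 0) ⊢ --a--▸ p3
  p3 = (0 + 0) | a.0 + 0 ⊢ --a--▸ p4
  p4 = (0 + 0) | 0 ⊢ ∅
LTS(Q): 5 reachable states
  q0 = b.b.a.((0 + 0) | a.0) ⊢ --b--▸ q1
  q1 = b.a.((0 + 0) | a.0) ⊢ --b--▸ q2
  q2 = a.((0 + 0) | a.0) ⊢ --a--▸ q3
  q3 = (0 + 0) | a.0 ⊢ --a--▸ q4
  q4 = (0 + 0) | 0 ⊢ ∅
Partition-refinement fixed point:
  B0 = {p0, q0}
  B1 = {p1, q1}
  B2 = {p2, q2}
  B3 = {p3, q3}
  B4 = {p4, q4}
p0 ∈ B0, q0 ∈ B0 → same block
Bisimilar ⇒ trace-equivalent.

YES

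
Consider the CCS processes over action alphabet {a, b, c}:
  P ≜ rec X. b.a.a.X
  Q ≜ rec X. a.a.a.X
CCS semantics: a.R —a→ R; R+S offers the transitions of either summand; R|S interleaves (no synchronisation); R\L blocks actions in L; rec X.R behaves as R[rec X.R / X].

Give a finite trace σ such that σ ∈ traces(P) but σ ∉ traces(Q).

P's transition system — 3 states:
  s0 = rec X. b.a.a.X | —b→ s1
  s1 = a.a.(rec X. b.a.a.X) | —a→ s2
  s2 = a.(rec X. b.a.a.X) | —a→ s0
Q's transition system — 3 states:
  t0 = rec X. a.a.a.X | —a→ t1
  t1 = a.a.(rec X. a.a.a.X) | —a→ t2
  t2 = a.(rec X. a.a.a.X) | —a→ t0
Run σ = ⟨b⟩ on P: start {s0}
  [1] b ⇒ {s1}
  ✓ P
Run σ = ⟨b⟩ on Q: start {t0}
  [1] b ⇒ ∅  — Q cannot continue

b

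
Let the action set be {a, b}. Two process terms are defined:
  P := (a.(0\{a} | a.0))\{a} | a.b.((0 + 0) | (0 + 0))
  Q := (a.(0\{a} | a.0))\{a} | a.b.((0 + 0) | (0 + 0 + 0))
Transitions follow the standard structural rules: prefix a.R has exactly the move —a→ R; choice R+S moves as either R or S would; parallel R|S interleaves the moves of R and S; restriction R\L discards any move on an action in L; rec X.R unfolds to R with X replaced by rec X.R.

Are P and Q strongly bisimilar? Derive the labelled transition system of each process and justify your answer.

YES

Reachable graph of P (3 states):
  u0 = (a.(0\{a} | a.0))\{a} | a.b.((0 + 0) | (0 + 0)) :: —a→ u1
  u1 = (a.(0\{a} | a.0))\{a} | b.((0 + 0) | (0 + 0)) :: —b→ u2
  u2 = (a.(0\{a} | a.0))\{a} | ((0 + 0) | (0 + 0)) :: ·
Reachable graph of Q (3 states):
  v0 = (a.(0\{a} | a.0))\{a} | a.b.((0 + 0) | (0 + 0 + 0)) :: —a→ v1
  v1 = (a.(0\{a} | a.0))\{a} | b.((0 + 0) | (0 + 0 + 0)) :: —b→ v2
  v2 = (a.(0\{a} | a.0))\{a} | ((0 + 0) | (0 + 0 + 0)) :: ·
Coarsest stable partition (strong bisimilarity classes):
  B0 = {u0, v0}
  B1 = {u1, v1}
  B2 = {u2, v2}
u0 ∈ B0, v0 ∈ B0 → same block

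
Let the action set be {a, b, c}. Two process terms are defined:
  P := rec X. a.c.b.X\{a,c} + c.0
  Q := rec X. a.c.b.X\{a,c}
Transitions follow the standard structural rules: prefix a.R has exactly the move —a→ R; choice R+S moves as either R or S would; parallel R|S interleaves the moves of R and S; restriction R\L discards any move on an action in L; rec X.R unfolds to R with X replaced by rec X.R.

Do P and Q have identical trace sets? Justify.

Reachable graph of P (5 states):
  s0 = rec X. a.c.b.X\{a,c} + c.0 → -a-> s1, -c-> s2
  s1 = c.b.(rec X. a.c.b.X\{a,c} + c.0)\{a,c} → -c-> s3
  s2 = 0 → stopped
  s3 = b.(rec X. a.c.b.X\{a,c} + c.0)\{a,c} → -b-> s4
  s4 = (rec X. a.c.b.X\{a,c} + c.0)\{a,c} → stopped
Reachable graph of Q (4 states):
  t0 = rec X. a.c.b.X\{a,c} → -a-> t1
  t1 = c.b.(rec X. a.c.b.X\{a,c})\{a,c} → -c-> t2
  t2 = b.(rec X. a.c.b.X\{a,c})\{a,c} → -b-> t3
  t3 = (rec X. a.c.b.X\{a,c})\{a,c} → stopped
Executing c from P (initial set {s0}):
  [1] c ⇒ {s2}
  P completes σ.
Executing c from Q (initial set {t0}):
  [1] c ⇒ ∅  — Q cannot continue

NO — witness ⟨c⟩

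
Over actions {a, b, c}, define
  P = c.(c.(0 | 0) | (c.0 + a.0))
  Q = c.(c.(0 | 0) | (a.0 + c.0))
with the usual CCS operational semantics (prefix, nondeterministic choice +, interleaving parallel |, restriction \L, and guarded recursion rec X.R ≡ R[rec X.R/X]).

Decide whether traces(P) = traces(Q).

YES

P's transition system — 5 states:
  p0 = c.(c.(0 | 0) | (c.0 + a.0)) has moves -c-> p1
  p1 = c.(0 | 0) | (c.0 + a.0) has moves -a-> p2, -c-> p2, -c-> p3
  p2 = c.(0 | 0) | 0 has moves -c-> p4
  p3 = 0 | 0 | (c.0 + a.0) has moves -a-> p4, -c-> p4
  p4 = 0 | 0 | 0 has moves deadlocked
Q's transition system — 5 states:
  q0 = c.(c.(0 | 0) | (a.0 + c.0)) has moves -c-> q1
  q1 = c.(0 | 0) | (a.0 + c.0) has moves -a-> q2, -c-> q2, -c-> q3
  q2 = c.(0 | 0) | 0 has moves -c-> q4
  q3 = 0 | 0 | (a.0 + c.0) has moves -a-> q4, -c-> q4
  q4 = 0 | 0 | 0 has moves deadlocked
Bisimilarity quotient blocks:
  B0 = {p0, q0}
  B1 = {p1, q1}
  B2 = {p2, q2}
  B3 = {p4, q4}
  B4 = {p3, q3}
p0 ∈ B0, q0 ∈ B0 → same block
Bisimilar ⇒ trace-equivalent.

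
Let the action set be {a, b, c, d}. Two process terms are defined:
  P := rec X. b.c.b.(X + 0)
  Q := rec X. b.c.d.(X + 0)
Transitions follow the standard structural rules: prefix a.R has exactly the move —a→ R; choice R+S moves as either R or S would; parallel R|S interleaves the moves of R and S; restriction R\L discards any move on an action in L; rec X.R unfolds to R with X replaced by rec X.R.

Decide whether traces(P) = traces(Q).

trace-distinct — witness ⟨bcb⟩

LTS(P): 4 reachable states
  p0 = rec X. b.c.b.(X + 0) has moves ··b··> p1
  p1 = c.b.((rec X. b.c.b.(X + 0)) + 0) has moves ··c··> p2
  p2 = b.((rec X. b.c.b.(X + 0)) + 0) has moves ··b··> p3
  p3 = (rec X. b.c.b.(X + 0)) + 0 has moves ··b··> p1
LTS(Q): 4 reachable states
  q0 = rec X. b.c.d.(X + 0) has moves ··b··> q1
  q1 = c.d.((rec X. b.c.d.(X + 0)) + 0) has moves ··c··> q2
  q2 = d.((rec X. b.c.d.(X + 0)) + 0) has moves ··d··> q3
  q3 = (rec X. b.c.d.(X + 0)) + 0 has moves ··b··> q1
Trace ⟨bcb⟩ through P, begin at {p0}:
  [1] b ⇒ {p1}
  [2] c ⇒ {p2}
  [3] b ⇒ {p3}
  — P admits the full trace.
Trace ⟨bcb⟩ through Q, begin at {q0}:
  [1] b ⇒ {q1}
  [2] c ⇒ {q2}
  [3] b ⇒ ∅  — Q cannot continue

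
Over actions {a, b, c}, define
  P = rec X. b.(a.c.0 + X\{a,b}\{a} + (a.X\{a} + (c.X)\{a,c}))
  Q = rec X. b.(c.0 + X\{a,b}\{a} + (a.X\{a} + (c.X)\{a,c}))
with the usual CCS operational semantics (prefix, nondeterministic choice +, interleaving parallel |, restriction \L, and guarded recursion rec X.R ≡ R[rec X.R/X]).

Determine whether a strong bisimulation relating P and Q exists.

NO

LTS(P): 6 reachable states
  s0 = rec X. b.(a.c.0 + X\{a,b}\{a} + (a.X\{a} + (c.X)\{a,c})) ⊢ --b--▸ s1
  s1 = a.c.0 + (rec X. b.(a.c.0 + X\{a,b}\{a} + (a.X\{a} + (c.X)\{a,c})))\{a,b}\{a} + (a.(rec X. b.(a.c.0 + X\{a,b}\{a} + (a.X\{a} + (c.X)\{a,c})))\{a} + (c.(rec X. b.(a.c.0 + X\{a,b}\{a} + (a.X\{a} + (c.X)\{a,c}))))\{a,c}) ⊢ --a--▸ s2, --a--▸ s3
  s2 = (rec X. b.(a.c.0 + X\{a,b}\{a} + (a.X\{a} + (c.X)\{a,c})))\{a} ⊢ --b--▸ s4
  s3 = c.0 ⊢ --c--▸ s5
  s4 = (a.c.0 + (rec X. b.(a.c.0 + X\{a,b}\{a} + (a.X\{a} + (c.X)\{a,c})))\{a,b}\{a} + (a.(rec X. b.(a.c.0 + X\{a,b}\{a} + (a.X\{a} + (c.X)\{a,c})))\{a} + (c.(rec X. b.(a.c.0 + X\{a,b}\{a} + (a.X\{a} + (c.X)\{a,c}))))\{a,c}))\{a} ⊢ stopped
  s5 = 0 ⊢ stopped
LTS(Q): 6 reachable states
  t0 = rec X. b.(c.0 + X\{a,b}\{a} + (a.X\{a} + (c.X)\{a,c})) ⊢ --b--▸ t1
  t1 = c.0 + (rec X. b.(c.0 + X\{a,b}\{a} + (a.X\{a} + (c.X)\{a,c})))\{a,b}\{a} + (a.(rec X. b.(c.0 + X\{a,b}\{a} + (a.X\{a} + (c.X)\{a,c})))\{a} + (c.(rec X. b.(c.0 + X\{a,b}\{a} + (a.X\{a} + (c.X)\{a,c}))))\{a,c}) ⊢ --a--▸ t2, --c--▸ t3
  t2 = (rec X. b.(c.0 + X\{a,b}\{a} + (a.X\{a} + (c.X)\{a,c})))\{a} ⊢ --b--▸ t4
  t3 = 0 ⊢ stopped
  t4 = (c.0 + (rec X. b.(c.0 + X\{a,b}\{a} + (a.X\{a} + (c.X)\{a,c})))\{a,b}\{a} + (a.(rec X. b.(c.0 + X\{a,b}\{a} + (a.X\{a} + (c.X)\{a,c})))\{a} + (c.(rec X. b.(c.0 + X\{a,b}\{a} + (a.X\{a} + (c.X)\{a,c}))))\{a,c}))\{a} ⊢ --c--▸ t5
  t5 = 0\{a} ⊢ stopped
Coarsest stable partition (strong bisimilarity classes):
  B0 = {s0}
  B1 = {s1}
  B2 = {s2}
  B3 = {s4, s5, t3, t5}
  B4 = {s3, t4}
  B5 = {t0}
  B6 = {t1}
  B7 = {t2}
s0 ∈ B0, t0 ∈ B5 → different blocks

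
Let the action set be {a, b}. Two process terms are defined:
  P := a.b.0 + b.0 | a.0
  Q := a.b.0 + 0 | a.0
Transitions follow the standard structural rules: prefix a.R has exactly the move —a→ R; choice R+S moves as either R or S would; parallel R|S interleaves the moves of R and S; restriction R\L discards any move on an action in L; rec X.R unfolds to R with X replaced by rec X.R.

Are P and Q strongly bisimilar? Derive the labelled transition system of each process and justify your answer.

Reachable graph of P (6 states):
  u0 = a.b.0 + b.0 | a.0 ⊢ =a=> u1, =a=> u2, =b=> u3
  u1 = b.0 ⊢ =b=> u4
  u2 = b.0 | 0 ⊢ =b=> u5
  u3 = 0 | a.0 ⊢ =a=> u5
  u4 = 0 ⊢ stopped
  u5 = 0 | 0 ⊢ stopped
Reachable graph of Q (4 states):
  v0 = a.b.0 + 0 | a.0 ⊢ =a=> v1, =a=> v2
  v1 = 0 | 0 ⊢ stopped
  v2 = b.0 ⊢ =b=> v3
  v3 = 0 ⊢ stopped
Partition-refinement fixed point:
  B0 = {u0}
  B1 = {u1, u2, v2}
  B2 = {u4, u5, v1, v3}
  B3 = {u3}
  B4 = {v0}
u0 ∈ B0, v0 ∈ B4 → different blocks

P ≁ Q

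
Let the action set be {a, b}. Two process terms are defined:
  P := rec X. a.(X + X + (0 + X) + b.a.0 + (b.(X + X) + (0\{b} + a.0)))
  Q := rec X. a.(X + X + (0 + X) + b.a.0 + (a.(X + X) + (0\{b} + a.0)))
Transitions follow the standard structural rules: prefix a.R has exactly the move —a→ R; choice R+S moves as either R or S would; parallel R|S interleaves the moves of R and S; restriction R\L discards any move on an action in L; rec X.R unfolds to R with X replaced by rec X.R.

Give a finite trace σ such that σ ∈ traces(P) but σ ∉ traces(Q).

LTS(P): 5 reachable states
  u0 = rec X. a.(X + X + (0 + X) + b.a.0 + (b.(X + X) + (0\{b} + a.0))) :: =a=> u1
  u1 = (rec X. a.(X + X + (0 + X) + b.a.0 + (b.(X + X) + (0\{b} + a.0)))) + (rec X. a.(X + X + (0 + X) + b.a.0 + (b.(X + X) + (0\{b} + a.0)))) + (0 + (rec X. a.(X + X + (0 + X) + b.a.0 + (b.(X + X) + (0\{b} + a.0))))) + b.a.0 + (b.((rec X. a.(X + X + (0 + X) + b.a.0 + (b.(X + X) + (0\{b} + a.0)))) + (rec X. a.(X + X + (0 + X) + b.a.0 + (b.(X + X) + (0\{b} + a.0))))) + (0\{b} + a.0)) :: =a=> u1, =a=> u2, =b=> u3, =b=> u4
  u2 = 0 :: deadlocked
  u3 = (rec X. a.(X + X + (0 + X) + b.a.0 + (b.(X + X) + (0\{b} + a.0)))) + (rec X. a.(X + X + (0 + X) + b.a.0 + (b.(X + X) + (0\{b} + a.0)))) :: =a=> u1
  u4 = a.0 :: =a=> u2
LTS(Q): 5 reachable states
  v0 = rec X. a.(X + X + (0 + X) + b.a.0 + (a.(X + X) + (0\{b} + a.0))) :: =a=> v1
  v1 = (rec X. a.(X + X + (0 + X) + b.a.0 + (a.(X + X) + (0\{b} + a.0)))) + (rec X. a.(X + X + (0 + X) + b.a.0 + (a.(X + X) + (0\{b} + a.0)))) + (0 + (rec X. a.(X + X + (0 + X) + b.a.0 + (a.(X + X) + (0\{b} + a.0))))) + b.a.0 + (a.((rec X. a.(X + X + (0 + X) + b.a.0 + (a.(X + X) + (0\{b} + a.0)))) + (rec X. a.(X + X + (0 + X) + b.a.0 + (a.(X + X) + (0\{b} + a.0))))) + (0\{b} + a.0)) :: =a=> v1, =a=> v2, =a=> v3, =b=> v4
  v2 = (rec X. a.(X + X + (0 + X) + b.a.0 + (a.(X + X) + (0\{b} + a.0)))) + (rec X. a.(X + X + (0 + X) + b.a.0 + (a.(X + X) + (0\{b} + a.0)))) :: =a=> v1
  v3 = 0 :: deadlocked
  v4 = a.0 :: =a=> v3
Executing abaa from P (initial set {u0}):
  step 1 (a): {u1}
  step 2 (b): {u3, u4}
  step 3 (a): {u1, u2}
  step 4 (a): {u1, u2}
  ✓ P
Executing abaa from Q (initial set {v0}):
  step 1 (a): {v1}
  step 2 (b): {v4}
  step 3 (a): {v3}
  step 4 (a): ∅ (Q stuck)

abaa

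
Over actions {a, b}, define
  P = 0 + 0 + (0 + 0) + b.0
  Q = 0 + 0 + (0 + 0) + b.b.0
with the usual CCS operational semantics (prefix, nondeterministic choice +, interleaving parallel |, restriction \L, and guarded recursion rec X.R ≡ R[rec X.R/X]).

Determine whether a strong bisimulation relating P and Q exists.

NO

LTS(P): 2 reachable states
  s0 = 0 + 0 + (0 + 0) + b.0 ⊢ —b→ s1
  s1 = 0 ⊢ ∅
LTS(Q): 3 reachable states
  t0 = 0 + 0 + (0 + 0) + b.b.0 ⊢ —b→ t1
  t1 = b.0 ⊢ —b→ t2
  t2 = 0 ⊢ ∅
Bisimilarity quotient blocks:
  B0 = {s0, t1}
  B1 = {s1, t2}
  B2 = {t0}
s0 ∈ B0, t0 ∈ B2 → different blocks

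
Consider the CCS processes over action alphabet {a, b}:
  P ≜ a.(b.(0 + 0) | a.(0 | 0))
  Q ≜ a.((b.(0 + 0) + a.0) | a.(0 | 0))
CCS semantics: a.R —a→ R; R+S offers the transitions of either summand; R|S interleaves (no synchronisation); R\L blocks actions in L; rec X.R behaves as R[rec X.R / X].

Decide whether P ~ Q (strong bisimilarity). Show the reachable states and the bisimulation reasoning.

P ≁ Q

Reachable graph of P (5 states):
  s0 = a.(b.(0 + 0) | a.(0 | 0)) | —a→ s1
  s1 = b.(0 + 0) | a.(0 | 0) | —a→ s2, —b→ s3
  s2 = b.(0 + 0) | (0 | 0) | —b→ s4
  s3 = (0 + 0) | a.(0 | 0) | —a→ s4
  s4 = (0 + 0) | (0 | 0) | deadlocked
Reachable graph of Q (7 states):
  t0 = a.((b.(0 + 0) + a.0) | a.(0 | 0)) | —a→ t1
  t1 = (b.(0 + 0) + a.0) | a.(0 | 0) | —a→ t2, —a→ t3, —b→ t4
  t2 = (b.(0 + 0) + a.0) | (0 | 0) | —a→ t5, —b→ t6
  t3 = 0 | a.(0 | 0) | —a→ t5
  t4 = (0 + 0) | a.(0 | 0) | —a→ t6
  t5 = 0 | (0 | 0) | deadlocked
  t6 = (0 + 0) | (0 | 0) | deadlocked
Coarsest stable partition (strong bisimilarity classes):
  B0 = {s0}
  B1 = {s1}
  B2 = {s2}
  B3 = {s4, t5, t6}
  B4 = {s3, t3, t4}
  B5 = {t0}
  B6 = {t1}
  B7 = {t2}
s0 ∈ B0, t0 ∈ B5 → different blocks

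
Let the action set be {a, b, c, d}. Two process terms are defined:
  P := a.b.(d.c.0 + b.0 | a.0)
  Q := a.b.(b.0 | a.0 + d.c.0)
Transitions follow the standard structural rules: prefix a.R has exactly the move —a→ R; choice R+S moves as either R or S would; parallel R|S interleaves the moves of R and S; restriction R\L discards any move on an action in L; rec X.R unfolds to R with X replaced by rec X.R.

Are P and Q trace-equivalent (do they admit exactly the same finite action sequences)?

P's transition system — 8 states:
  u0 = a.b.(d.c.0 + b.0 | a.0) ⊢ =a=> u1
  u1 = b.(d.c.0 + b.0 | a.0) ⊢ =b=> u2
  u2 = d.c.0 + b.0 | a.0 ⊢ =a=> u3, =b=> u4, =d=> u5
  u3 = b.0 | 0 ⊢ =b=> u6
  u4 = 0 | a.0 ⊢ =a=> u6
  u5 = c.0 ⊢ =c=> u7
  u6 = 0 | 0 ⊢ stopped
  u7 = 0 ⊢ stopped
Q's transition system — 8 states:
  v0 = a.b.(b.0 | a.0 + d.c.0) ⊢ =a=> v1
  v1 = b.(b.0 | a.0 + d.c.0) ⊢ =b=> v2
  v2 = b.0 | a.0 + d.c.0 ⊢ =a=> v3, =b=> v4, =d=> v5
  v3 = b.0 | 0 ⊢ =b=> v6
  v4 = 0 | a.0 ⊢ =a=> v6
  v5 = c.0 ⊢ =c=> v7
  v6 = 0 | 0 ⊢ stopped
  v7 = 0 ⊢ stopped
Bisimilarity quotient blocks:
  B0 = {u0, v0}
  B1 = {u1, v1}
  B2 = {u2, v2}
  B3 = {u5, v5}
  B4 = {u6, u7, v6, v7}
  B5 = {u4, v4}
  B6 = {u3, v3}
u0 ∈ B0, v0 ∈ B0 → same block
Bisimilar ⇒ trace-equivalent.

traces(P) = traces(Q)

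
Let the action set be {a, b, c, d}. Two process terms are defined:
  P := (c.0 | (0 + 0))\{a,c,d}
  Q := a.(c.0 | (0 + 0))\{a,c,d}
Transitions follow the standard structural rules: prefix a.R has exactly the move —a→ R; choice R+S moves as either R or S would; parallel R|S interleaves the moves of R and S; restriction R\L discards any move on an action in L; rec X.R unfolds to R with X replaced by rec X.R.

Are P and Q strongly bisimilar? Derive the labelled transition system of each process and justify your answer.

P's transition system — 1 states:
  s0 = (c.0 | (0 + 0))\{a,c,d} has moves ∅
Q's transition system — 2 states:
  t0 = a.(c.0 | (0 + 0))\{a,c,d} has moves —a→ t1
  t1 = (c.0 | (0 + 0))\{a,c,d} has moves ∅
Coarsest stable partition (strong bisimilarity classes):
  B0 = {s0, t1}
  B1 = {t0}
s0 ∈ B0, t0 ∈ B1 → different blocks

P ≁ Q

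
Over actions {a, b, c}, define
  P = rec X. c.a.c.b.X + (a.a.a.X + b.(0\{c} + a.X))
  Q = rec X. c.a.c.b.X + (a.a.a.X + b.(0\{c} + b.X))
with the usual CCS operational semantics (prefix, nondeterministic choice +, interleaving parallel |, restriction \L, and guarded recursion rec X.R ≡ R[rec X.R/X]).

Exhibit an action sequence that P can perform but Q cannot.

Reachable graph of P (7 states):
  s0 = rec X. c.a.c.b.X + (a.a.a.X + b.(0\{c} + a.X)) :: =a=> s1, =b=> s2, =c=> s3
  s1 = a.a.(rec X. c.a.c.b.X + (a.a.a.X + b.(0\{c} + a.X))) :: =a=> s4
  s2 = 0\{c} + a.(rec X. c.a.c.b.X + (a.a.a.X + b.(0\{c} + a.X))) :: =a=> s0
  s3 = a.c.b.(rec X. c.a.c.b.X + (a.a.a.X + b.(0\{c} + a.X))) :: =a=> s5
  s4 = a.(rec X. c.a.c.b.X + (a.a.a.X + b.(0\{c} + a.X))) :: =a=> s0
  s5 = c.b.(rec X. c.a.c.b.X + (a.a.a.X + b.(0\{c} + a.X))) :: =c=> s6
  s6 = b.(rec X. c.a.c.b.X + (a.a.a.X + b.(0\{c} + a.X))) :: =b=> s0
Reachable graph of Q (7 states):
  t0 = rec X. c.a.c.b.X + (a.a.a.X + b.(0\{c} + b.X)) :: =a=> t1, =b=> t2, =c=> t3
  t1 = a.a.(rec X. c.a.c.b.X + (a.a.a.X + b.(0\{c} + b.X))) :: =a=> t4
  t2 = 0\{c} + b.(rec X. c.a.c.b.X + (a.a.a.X + b.(0\{c} + b.X))) :: =b=> t0
  t3 = a.c.b.(rec X. c.a.c.b.X + (a.a.a.X + b.(0\{c} + b.X))) :: =a=> t5
  t4 = a.(rec X. c.a.c.b.X + (a.a.a.X + b.(0\{c} + b.X))) :: =a=> t0
  t5 = c.b.(rec X. c.a.c.b.X + (a.a.a.X + b.(0\{c} + b.X))) :: =c=> t6
  t6 = b.(rec X. c.a.c.b.X + (a.a.a.X + b.(0\{c} + b.X))) :: =b=> t0
Trace ⟨ba⟩ through P, begin at {s0}:
  after b @ step 1: {s2}
  after a @ step 2: {s0}
  ✓ P
Trace ⟨ba⟩ through Q, begin at {t0}:
  after b @ step 1: {t2}
  after a @ step 2: ∅ (Q stuck)

ba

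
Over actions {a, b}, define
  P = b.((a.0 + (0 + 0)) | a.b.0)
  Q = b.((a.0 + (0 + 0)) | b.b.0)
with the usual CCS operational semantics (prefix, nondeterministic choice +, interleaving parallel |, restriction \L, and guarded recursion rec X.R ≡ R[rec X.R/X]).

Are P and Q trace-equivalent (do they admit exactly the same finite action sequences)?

traces(P) ≠ traces(Q) — witness ⟨baa⟩

Reachable graph of P (7 states):
  p0 = b.((a.0 + (0 + 0)) | a.b.0) | --b--▸ p1
  p1 = (a.0 + (0 + 0)) | a.b.0 | --a--▸ p2, --a--▸ p3
  p2 = (a.0 + (0 + 0)) | b.0 | --a--▸ p4, --b--▸ p5
  p3 = 0 | a.b.0 | --a--▸ p4
  p4 = 0 | b.0 | --b--▸ p6
  p5 = (a.0 + (0 + 0)) | 0 | --a--▸ p6
  p6 = 0 | 0 | ∅
Reachable graph of Q (7 states):
  q0 = b.((a.0 + (0 + 0)) | b.b.0) | --b--▸ q1
  q1 = (a.0 + (0 + 0)) | b.b.0 | --a--▸ q2, --b--▸ q3
  q2 = 0 | b.b.0 | --b--▸ q4
  q3 = (a.0 + (0 + 0)) | b.0 | --a--▸ q4, --b--▸ q5
  q4 = 0 | b.0 | --b--▸ q6
  q5 = (a.0 + (0 + 0)) | 0 | --a--▸ q6
  q6 = 0 | 0 | ∅
Trace ⟨baa⟩ through P, begin at {p0}:
  [1] b ⇒ {p1}
  [2] a ⇒ {p2, p3}
  [3] a ⇒ {p4}
  — P admits the full trace.
Trace ⟨baa⟩ through Q, begin at {q0}:
  [1] b ⇒ {q1}
  [2] a ⇒ {q2}
  [3] a ⇒ ∅ (Q stuck)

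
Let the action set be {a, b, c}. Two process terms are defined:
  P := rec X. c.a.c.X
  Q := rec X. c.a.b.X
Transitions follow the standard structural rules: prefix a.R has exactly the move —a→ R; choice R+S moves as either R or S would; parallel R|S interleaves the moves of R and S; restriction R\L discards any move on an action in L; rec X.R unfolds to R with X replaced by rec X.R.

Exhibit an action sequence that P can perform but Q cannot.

cac

P's transition system — 3 states:
  u0 = rec X. c.a.c.X has moves ··c··> u1
  u1 = a.c.(rec X. c.a.c.X) has moves ··a··> u2
  u2 = c.(rec X. c.a.c.X) has moves ··c··> u0
Q's transition system — 3 states:
  v0 = rec X. c.a.b.X has moves ··c··> v1
  v1 = a.b.(rec X. c.a.b.X) has moves ··a··> v2
  v2 = b.(rec X. c.a.b.X) has moves ··b··> v0
Run σ = ⟨cac⟩ on P: start {u0}
  [1] c ⇒ {u1}
  [2] a ⇒ {u2}
  [3] c ⇒ {u0}
  ✓ P
Run σ = ⟨cac⟩ on Q: start {v0}
  [1] c ⇒ {v1}
  [2] a ⇒ {v2}
  [3] c ⇒ ∅ (Q stuck)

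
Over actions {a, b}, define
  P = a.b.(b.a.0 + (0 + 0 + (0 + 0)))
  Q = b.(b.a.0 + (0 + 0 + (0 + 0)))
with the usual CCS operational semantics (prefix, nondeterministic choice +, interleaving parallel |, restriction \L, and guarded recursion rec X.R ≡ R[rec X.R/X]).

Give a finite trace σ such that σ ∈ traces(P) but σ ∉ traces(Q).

P's transition system — 5 states:
  m0 = a.b.(b.a.0 + (0 + 0 + (0 + 0))) has moves --a--▸ m1
  m1 = b.(b.a.0 + (0 + 0 + (0 + 0))) has moves --b--▸ m2
  m2 = b.a.0 + (0 + 0 + (0 + 0)) has moves --b--▸ m3
  m3 = a.0 has moves --a--▸ m4
  m4 = 0 has moves ·
Q's transition system — 4 states:
  n0 = b.(b.a.0 + (0 + 0 + (0 + 0))) has moves --b--▸ n1
  n1 = b.a.0 + (0 + 0 + (0 + 0)) has moves --b--▸ n2
  n2 = a.0 has moves --a--▸ n3
  n3 = 0 has moves ·
Executing a from P (initial set {m0}):
  step 1 (a): {m1}
  — P admits the full trace.
Executing a from Q (initial set {n0}):
  step 1 (a): ∅  — Q cannot continue

a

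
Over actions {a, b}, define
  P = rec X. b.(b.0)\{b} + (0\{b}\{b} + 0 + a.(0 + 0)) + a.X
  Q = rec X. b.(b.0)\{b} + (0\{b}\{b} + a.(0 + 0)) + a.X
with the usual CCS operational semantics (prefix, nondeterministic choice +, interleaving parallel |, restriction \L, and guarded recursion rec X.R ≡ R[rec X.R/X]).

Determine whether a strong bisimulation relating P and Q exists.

LTS(P): 3 reachable states
  p0 = rec X. b.(b.0)\{b} + (0\{b}\{b} + 0 + a.(0 + 0)) + a.X → ··a··> p0, ··a··> p1, ··b··> p2
  p1 = 0 + 0 → (no moves)
  p2 = (b.0)\{b} → (no moves)
LTS(Q): 3 reachable states
  q0 = rec X. b.(b.0)\{b} + (0\{b}\{b} + a.(0 + 0)) + a.X → ··a··> q0, ··a··> q1, ··b··> q2
  q1 = 0 + 0 → (no moves)
  q2 = (b.0)\{b} → (no moves)
Bisimilarity quotient blocks:
  B0 = {p0, q0}
  B1 = {p1, p2, q1, q2}
p0 ∈ B0, q0 ∈ B0 → same block

P ~ Q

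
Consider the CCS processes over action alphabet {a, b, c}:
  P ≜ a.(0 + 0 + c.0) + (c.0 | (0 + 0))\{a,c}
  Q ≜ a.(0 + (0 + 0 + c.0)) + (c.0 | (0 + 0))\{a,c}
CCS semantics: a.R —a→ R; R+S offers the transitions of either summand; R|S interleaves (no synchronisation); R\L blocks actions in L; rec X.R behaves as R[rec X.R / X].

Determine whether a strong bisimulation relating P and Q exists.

YES

LTS(P): 3 reachable states
  s0 = a.(0 + 0 + c.0) + (c.0 | (0 + 0))\{a,c} → —a→ s1
  s1 = 0 + 0 + c.0 → —c→ s2
  s2 = 0 → ∅
LTS(Q): 3 reachable states
  t0 = a.(0 + (0 + 0 + c.0)) + (c.0 | (0 + 0))\{a,c} → —a→ t1
  t1 = 0 + (0 + 0 + c.0) → —c→ t2
  t2 = 0 → ∅
Coarsest stable partition (strong bisimilarity classes):
  B0 = {s0, t0}
  B1 = {s1, t1}
  B2 = {s2, t2}
s0 ∈ B0, t0 ∈ B0 → same block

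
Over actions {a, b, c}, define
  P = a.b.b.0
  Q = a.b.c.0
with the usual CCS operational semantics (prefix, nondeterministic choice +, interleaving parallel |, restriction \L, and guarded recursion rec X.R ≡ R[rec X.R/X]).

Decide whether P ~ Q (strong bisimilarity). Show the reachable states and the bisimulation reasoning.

NO

Reachable graph of P (4 states):
  s0 = a.b.b.0 has moves —a→ s1
  s1 = b.b.0 has moves —b→ s2
  s2 = b.0 has moves —b→ s3
  s3 = 0 has moves ·
Reachable graph of Q (4 states):
  t0 = a.b.c.0 has moves —a→ t1
  t1 = b.c.0 has moves —b→ t2
  t2 = c.0 has moves —c→ t3
  t3 = 0 has moves ·
Coarsest stable partition (strong bisimilarity classes):
  B0 = {s0}
  B1 = {s1}
  B2 = {s2}
  B3 = {s3, t3}
  B4 = {t0}
  B5 = {t1}
  B6 = {t2}
s0 ∈ B0, t0 ∈ B4 → different blocks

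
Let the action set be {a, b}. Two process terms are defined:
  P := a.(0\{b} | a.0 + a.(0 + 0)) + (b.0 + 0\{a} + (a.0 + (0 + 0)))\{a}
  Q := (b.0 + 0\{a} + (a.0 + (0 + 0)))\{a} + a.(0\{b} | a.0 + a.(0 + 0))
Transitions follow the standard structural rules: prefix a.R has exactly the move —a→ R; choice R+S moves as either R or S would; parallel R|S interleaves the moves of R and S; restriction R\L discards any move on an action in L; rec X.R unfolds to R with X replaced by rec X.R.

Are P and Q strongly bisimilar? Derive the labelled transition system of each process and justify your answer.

LTS(P): 5 reachable states
  s0 = a.(0\{b} | a.0 + a.(0 + 0)) + (b.0 + 0\{a} + (a.0 + (0 + 0)))\{a} | --a--▸ s1, --b--▸ s2
  s1 = 0\{b} | a.0 + a.(0 + 0) | --a--▸ s3, --a--▸ s4
  s2 = 0\{a} | deadlocked
  s3 = 0 + 0 | deadlocked
  s4 = 0\{b} | 0 | deadlocked
LTS(Q): 5 reachable states
  t0 = (b.0 + 0\{a} + (a.0 + (0 + 0)))\{a} + a.(0\{b} | a.0 + a.(0 + 0)) | --a--▸ t1, --b--▸ t2
  t1 = 0\{b} | a.0 + a.(0 + 0) | --a--▸ t3, --a--▸ t4
  t2 = 0\{a} | deadlocked
  t3 = 0 + 0 | deadlocked
  t4 = 0\{b} | 0 | deadlocked
Coarsest stable partition (strong bisimilarity classes):
  B0 = {s0, t0}
  B1 = {s2, s3, s4, t2, t3, t4}
  B2 = {s1, t1}
s0 ∈ B0, t0 ∈ B0 → same block

YES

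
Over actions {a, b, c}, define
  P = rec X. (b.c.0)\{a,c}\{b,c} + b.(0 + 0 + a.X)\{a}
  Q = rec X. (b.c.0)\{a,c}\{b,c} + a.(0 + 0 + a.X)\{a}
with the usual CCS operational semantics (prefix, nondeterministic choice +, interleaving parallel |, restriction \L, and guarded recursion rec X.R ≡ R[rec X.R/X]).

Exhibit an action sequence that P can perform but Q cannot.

b

Reachable graph of P (2 states):
  m0 = rec X. (b.c.0)\{a,c}\{b,c} + b.(0 + 0 + a.X)\{a} :: -b-> m1
  m1 = (0 + 0 + a.(rec X. (b.c.0)\{a,c}\{b,c} + b.(0 + 0 + a.X)\{a}))\{a} :: (no moves)
Reachable graph of Q (2 states):
  n0 = rec X. (b.c.0)\{a,c}\{b,c} + a.(0 + 0 + a.X)\{a} :: -a-> n1
  n1 = (0 + 0 + a.(rec X. (b.c.0)\{a,c}\{b,c} + a.(0 + 0 + a.X)\{a}))\{a} :: (no moves)
Run σ = ⟨b⟩ on P: start {m0}
  step 1 (b): {m1}
  P completes σ.
Run σ = ⟨b⟩ on Q: start {n0}
  step 1 (b): ∅ (Q stuck)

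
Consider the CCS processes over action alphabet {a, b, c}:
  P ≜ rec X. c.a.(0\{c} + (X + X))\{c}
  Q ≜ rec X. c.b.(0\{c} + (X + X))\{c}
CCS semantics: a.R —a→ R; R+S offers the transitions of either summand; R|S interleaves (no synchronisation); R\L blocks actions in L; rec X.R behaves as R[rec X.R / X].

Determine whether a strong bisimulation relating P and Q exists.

NO

Reachable graph of P (3 states):
  u0 = rec X. c.a.(0\{c} + (X + X))\{c} → --c--▸ u1
  u1 = a.(0\{c} + ((rec X. c.a.(0\{c} + (X + X))\{c}) + (rec X. c.a.(0\{c} + (X + X))\{c})))\{c} → --a--▸ u2
  u2 = (0\{c} + ((rec X. c.a.(0\{c} + (X + X))\{c}) + (rec X. c.a.(0\{c} + (X + X))\{c})))\{c} → ·
Reachable graph of Q (3 states):
  v0 = rec X. c.b.(0\{c} + (X + X))\{c} → --c--▸ v1
  v1 = b.(0\{c} + ((rec X. c.b.(0\{c} + (X + X))\{c}) + (rec X. c.b.(0\{c} + (X + X))\{c})))\{c} → --b--▸ v2
  v2 = (0\{c} + ((rec X. c.b.(0\{c} + (X + X))\{c}) + (rec X. c.b.(0\{c} + (X + X))\{c})))\{c} → ·
Coarsest stable partition (strong bisimilarity classes):
  B0 = {u0}
  B1 = {u1}
  B2 = {u2, v2}
  B3 = {v0}
  B4 = {v1}
u0 ∈ B0, v0 ∈ B3 → different blocks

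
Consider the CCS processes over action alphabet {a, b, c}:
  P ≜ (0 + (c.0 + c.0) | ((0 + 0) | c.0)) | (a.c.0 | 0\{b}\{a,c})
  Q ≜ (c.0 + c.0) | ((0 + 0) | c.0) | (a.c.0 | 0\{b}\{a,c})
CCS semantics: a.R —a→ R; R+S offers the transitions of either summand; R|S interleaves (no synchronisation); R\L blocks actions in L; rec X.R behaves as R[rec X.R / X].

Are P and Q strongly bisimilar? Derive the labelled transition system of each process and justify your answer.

P ~ Q

Reachable graph of P (12 states):
  p0 = (0 + (c.0 + c.0) | ((0 + 0) | c.0)) | (a.c.0 | 0\{b}\{a,c}) has moves —a→ p1, —c→ p2, —c→ p3
  p1 = (0 + (c.0 + c.0) | ((0 + 0) | c.0)) | (c.0 | 0\{b}\{a,c}) has moves —c→ p4, —c→ p5, —c→ p6
  p2 = (c.0 + c.0) | ((0 + 0) | 0) | (a.c.0 | 0\{b}\{a,c}) has moves —a→ p5, —c→ p7
  p3 = 0 | ((0 + 0) | c.0) | (a.c.0 | 0\{b}\{a,c}) has moves —a→ p6, —c→ p7
  p4 = (0 + (c.0 + c.0) | ((0 + 0) | c.0)) | (0 | 0\{b}\{a,c}) has moves —c→ p8, —c→ p9
  p5 = (c.0 + c.0) | ((0 + 0) | 0) | (c.0 | 0\{b}\{a,c}) has moves —c→ p10, —c→ p8
  p6 = 0 | ((0 + 0) | c.0) | (c.0 | 0\{b}\{a,c}) has moves —c→ p10, —c→ p9
  p7 = 0 | ((0 + 0) | 0) | (a.c.0 | 0\{b}\{a,c}) has moves —a→ p10
  p8 = (c.0 + c.0) | ((0 + 0) | 0) | (0 | 0\{b}\{a,c}) has moves —c→ p11
  p9 = 0 | ((0 + 0) | c.0) | (0 | 0\{b}\{a,c}) has moves —c→ p11
  p10 = 0 | ((0 + 0) | 0) | (c.0 | 0\{b}\{a,c}) has moves —c→ p11
  p11 = 0 | ((0 + 0) | 0) | (0 | 0\{b}\{a,c}) has moves stopped
Reachable graph of Q (12 states):
  q0 = (c.0 + c.0) | ((0 + 0) | c.0) | (a.c.0 | 0\{b}\{a,c}) has moves —a→ q1, —c→ q2, —c→ q3
  q1 = (c.0 + c.0) | ((0 + 0) | c.0) | (c.0 | 0\{b}\{a,c}) has moves —c→ q4, —c→ q5, —c→ q6
  q2 = (c.0 + c.0) | ((0 + 0) | 0) | (a.c.0 | 0\{b}\{a,c}) has moves —a→ q4, —c→ q7
  q3 = 0 | ((0 + 0) | c.0) | (a.c.0 | 0\{b}\{a,c}) has moves —a→ q6, —c→ q7
  q4 = (c.0 + c.0) | ((0 + 0) | 0) | (c.0 | 0\{b}\{a,c}) has moves —c→ q8, —c→ q9
  q5 = (c.0 + c.0) | ((0 + 0) | c.0) | (0 | 0\{b}\{a,c}) has moves —c→ q10, —c→ q8
  q6 = 0 | ((0 + 0) | c.0) | (c.0 | 0\{b}\{a,c}) has moves —c→ q10, —c→ q9
  q7 = 0 | ((0 + 0) | 0) | (a.c.0 | 0\{b}\{a,c}) has moves —a→ q9
  q8 = (c.0 + c.0) | ((0 + 0) | 0) | (0 | 0\{b}\{a,c}) has moves —c→ q11
  q9 = 0 | ((0 + 0) | 0) | (c.0 | 0\{b}\{a,c}) has moves —c→ q11
  q10 = 0 | ((0 + 0) | c.0) | (0 | 0\{b}\{a,c}) has moves —c→ q11
  q11 = 0 | ((0 + 0) | 0) | (0 | 0\{b}\{a,c}) has moves stopped
Coarsest stable partition (strong bisimilarity classes):
  B0 = {p0, q0}
  B1 = {p2, p3, q2, q3}
  B2 = {p4, p5, p6, q4, q5, q6}
  B3 = {p10, p8, p9, q10, q8, q9}
  B4 = {p11, q11}
  B5 = {p7, q7}
  B6 = {p1, q1}
p0 ∈ B0, q0 ∈ B0 → same block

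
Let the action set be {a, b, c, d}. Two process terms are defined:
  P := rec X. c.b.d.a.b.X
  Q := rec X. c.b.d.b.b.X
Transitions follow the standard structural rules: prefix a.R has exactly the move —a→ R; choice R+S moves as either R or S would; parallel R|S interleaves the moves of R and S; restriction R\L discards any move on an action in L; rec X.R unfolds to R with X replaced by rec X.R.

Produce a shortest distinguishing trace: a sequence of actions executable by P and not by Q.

cbda

LTS(P): 5 reachable states
  u0 = rec X. c.b.d.a.b.X :: -c-> u1
  u1 = b.d.a.b.(rec X. c.b.d.a.b.X) :: -b-> u2
  u2 = d.a.b.(rec X. c.b.d.a.b.X) :: -d-> u3
  u3 = a.b.(rec X. c.b.d.a.b.X) :: -a-> u4
  u4 = b.(rec X. c.b.d.a.b.X) :: -b-> u0
LTS(Q): 5 reachable states
  v0 = rec X. c.b.d.b.b.X :: -c-> v1
  v1 = b.d.b.b.(rec X. c.b.d.b.b.X) :: -b-> v2
  v2 = d.b.b.(rec X. c.b.d.b.b.X) :: -d-> v3
  v3 = b.b.(rec X. c.b.d.b.b.X) :: -b-> v4
  v4 = b.(rec X. c.b.d.b.b.X) :: -b-> v0
Executing cbda from P (initial set {u0}):
  step 1 (c): {u1}
  step 2 (b): {u2}
  step 3 (d): {u3}
  step 4 (a): {u4}
  P completes σ.
Executing cbda from Q (initial set {v0}):
  step 1 (c): {v1}
  step 2 (b): {v2}
  step 3 (d): {v3}
  step 4 (a): ∅ (Q stuck)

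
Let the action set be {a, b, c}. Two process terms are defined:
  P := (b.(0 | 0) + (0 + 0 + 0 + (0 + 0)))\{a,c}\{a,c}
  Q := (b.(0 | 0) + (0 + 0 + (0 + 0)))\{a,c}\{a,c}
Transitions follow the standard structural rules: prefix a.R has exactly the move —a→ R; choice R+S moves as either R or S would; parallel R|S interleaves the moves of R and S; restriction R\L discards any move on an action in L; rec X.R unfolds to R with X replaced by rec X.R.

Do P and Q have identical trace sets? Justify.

trace-equivalent

LTS(P): 2 reachable states
  p0 = (b.(0 | 0) + (0 + 0 + 0 + (0 + 0)))\{a,c}\{a,c} has moves -b-> p1
  p1 = (0 | 0)\{a,c}\{a,c} has moves stopped
LTS(Q): 2 reachable states
  q0 = (b.(0 | 0) + (0 + 0 + (0 + 0)))\{a,c}\{a,c} has moves -b-> q1
  q1 = (0 | 0)\{a,c}\{a,c} has moves stopped
Coarsest stable partition (strong bisimilarity classes):
  B0 = {p0, q0}
  B1 = {p1, q1}
p0 ∈ B0, q0 ∈ B0 → same block
Bisimilar ⇒ trace-equivalent.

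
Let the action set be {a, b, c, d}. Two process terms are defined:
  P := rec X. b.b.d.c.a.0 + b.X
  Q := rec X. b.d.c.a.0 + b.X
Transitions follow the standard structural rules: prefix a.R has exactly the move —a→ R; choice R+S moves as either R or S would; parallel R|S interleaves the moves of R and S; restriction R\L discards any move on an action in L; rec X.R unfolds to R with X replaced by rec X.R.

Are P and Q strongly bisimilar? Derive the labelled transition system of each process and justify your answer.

P ≁ Q

LTS(P): 6 reachable states
  p0 = rec X. b.b.d.c.a.0 + b.X has moves ··b··> p0, ··b··> p1
  p1 = b.d.c.a.0 has moves ··b··> p2
  p2 = d.c.a.0 has moves ··d··> p3
  p3 = c.a.0 has moves ··c··> p4
  p4 = a.0 has moves ··a··> p5
  p5 = 0 has moves stopped
LTS(Q): 5 reachable states
  q0 = rec X. b.d.c.a.0 + b.X has moves ··b··> q0, ··b··> q1
  q1 = d.c.a.0 has moves ··d··> q2
  q2 = c.a.0 has moves ··c··> q3
  q3 = a.0 has moves ··a··> q4
  q4 = 0 has moves stopped
Bisimilarity quotient blocks:
  B0 = {p0}
  B1 = {p1}
  B2 = {p2, q1}
  B3 = {p3, q2}
  B4 = {p4, q3}
  B5 = {p5, q4}
  B6 = {q0}
p0 ∈ B0, q0 ∈ B6 → different blocks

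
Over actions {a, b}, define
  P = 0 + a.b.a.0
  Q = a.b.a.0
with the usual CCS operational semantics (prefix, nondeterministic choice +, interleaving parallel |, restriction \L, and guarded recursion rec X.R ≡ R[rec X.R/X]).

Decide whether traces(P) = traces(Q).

Reachable graph of P (4 states):
  m0 = 0 + a.b.a.0 ⊢ -a-> m1
  m1 = b.a.0 ⊢ -b-> m2
  m2 = a.0 ⊢ -a-> m3
  m3 = 0 ⊢ ·
Reachable graph of Q (4 states):
  n0 = a.b.a.0 ⊢ -a-> n1
  n1 = b.a.0 ⊢ -b-> n2
  n2 = a.0 ⊢ -a-> n3
  n3 = 0 ⊢ ·
Coarsest stable partition (strong bisimilarity classes):
  B0 = {m0, n0}
  B1 = {m1, n1}
  B2 = {m2, n2}
  B3 = {m3, n3}
m0 ∈ B0, n0 ∈ B0 → same block
Bisimilar ⇒ trace-equivalent.

YES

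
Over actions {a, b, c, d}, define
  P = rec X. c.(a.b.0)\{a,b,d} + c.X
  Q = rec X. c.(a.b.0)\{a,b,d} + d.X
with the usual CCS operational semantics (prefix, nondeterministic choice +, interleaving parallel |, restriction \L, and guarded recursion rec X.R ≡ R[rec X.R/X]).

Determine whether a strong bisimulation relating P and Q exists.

Reachable graph of P (2 states):
  p0 = rec X. c.(a.b.0)\{a,b,d} + c.X :: -c-> p0, -c-> p1
  p1 = (a.b.0)\{a,b,d} :: ·
Reachable graph of Q (2 states):
  q0 = rec X. c.(a.b.0)\{a,b,d} + d.X :: -c-> q1, -d-> q0
  q1 = (a.b.0)\{a,b,d} :: ·
Bisimilarity quotient blocks:
  B0 = {p0}
  B1 = {p1, q1}
  B2 = {q0}
p0 ∈ B0, q0 ∈ B2 → different blocks

P ≁ Q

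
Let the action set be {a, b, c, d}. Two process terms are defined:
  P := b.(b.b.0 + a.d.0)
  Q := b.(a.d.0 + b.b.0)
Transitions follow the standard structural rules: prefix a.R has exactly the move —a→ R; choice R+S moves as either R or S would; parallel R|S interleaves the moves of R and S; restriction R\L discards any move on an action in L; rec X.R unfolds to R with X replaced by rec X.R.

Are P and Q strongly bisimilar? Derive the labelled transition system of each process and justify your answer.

P's transition system — 5 states:
  u0 = b.(b.b.0 + a.d.0) ⊢ ··b··> u1
  u1 = b.b.0 + a.d.0 ⊢ ··a··> u2, ··b··> u3
  u2 = d.0 ⊢ ··d··> u4
  u3 = b.0 ⊢ ··b··> u4
  u4 = 0 ⊢ ∅
Q's transition system — 5 states:
  v0 = b.(a.d.0 + b.b.0) ⊢ ··b··> v1
  v1 = a.d.0 + b.b.0 ⊢ ··a··> v2, ··b··> v3
  v2 = d.0 ⊢ ··d··> v4
  v3 = b.0 ⊢ ··b··> v4
  v4 = 0 ⊢ ∅
Partition-refinement fixed point:
  B0 = {u0, v0}
  B1 = {u1, v1}
  B2 = {u3, v3}
  B3 = {u4, v4}
  B4 = {u2, v2}
u0 ∈ B0, v0 ∈ B0 → same block

bisimilar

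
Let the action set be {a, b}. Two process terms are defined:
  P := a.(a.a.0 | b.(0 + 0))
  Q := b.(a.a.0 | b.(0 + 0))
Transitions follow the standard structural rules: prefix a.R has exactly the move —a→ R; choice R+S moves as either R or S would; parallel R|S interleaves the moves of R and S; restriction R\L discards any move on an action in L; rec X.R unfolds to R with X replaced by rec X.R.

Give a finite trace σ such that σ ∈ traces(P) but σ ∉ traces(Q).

Reachable graph of P (7 states):
  u0 = a.(a.a.0 | b.(0 + 0)) → ··a··> u1
  u1 = a.a.0 | b.(0 + 0) → ··a··> u2, ··b··> u3
  u2 = a.0 | b.(0 + 0) → ··a··> u4, ··b··> u5
  u3 = a.a.0 | (0 + 0) → ··a··> u5
  u4 = 0 | b.(0 + 0) → ··b··> u6
  u5 = a.0 | (0 + 0) → ··a··> u6
  u6 = 0 | (0 + 0) → ·
Reachable graph of Q (7 states):
  v0 = b.(a.a.0 | b.(0 + 0)) → ··b··> v1
  v1 = a.a.0 | b.(0 + 0) → ··a··> v2, ··b··> v3
  v2 = a.0 | b.(0 + 0) → ··a··> v4, ··b··> v5
  v3 = a.a.0 | (0 + 0) → ··a··> v5
  v4 = 0 | b.(0 + 0) → ··b··> v6
  v5 = a.0 | (0 + 0) → ··a··> v6
  v6 = 0 | (0 + 0) → ·
Run σ = ⟨a⟩ on P: start {u0}
  [1] a ⇒ {u1}
  — P admits the full trace.
Run σ = ⟨a⟩ on Q: start {v0}
  [1] a ⇒ no successor for Q

a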